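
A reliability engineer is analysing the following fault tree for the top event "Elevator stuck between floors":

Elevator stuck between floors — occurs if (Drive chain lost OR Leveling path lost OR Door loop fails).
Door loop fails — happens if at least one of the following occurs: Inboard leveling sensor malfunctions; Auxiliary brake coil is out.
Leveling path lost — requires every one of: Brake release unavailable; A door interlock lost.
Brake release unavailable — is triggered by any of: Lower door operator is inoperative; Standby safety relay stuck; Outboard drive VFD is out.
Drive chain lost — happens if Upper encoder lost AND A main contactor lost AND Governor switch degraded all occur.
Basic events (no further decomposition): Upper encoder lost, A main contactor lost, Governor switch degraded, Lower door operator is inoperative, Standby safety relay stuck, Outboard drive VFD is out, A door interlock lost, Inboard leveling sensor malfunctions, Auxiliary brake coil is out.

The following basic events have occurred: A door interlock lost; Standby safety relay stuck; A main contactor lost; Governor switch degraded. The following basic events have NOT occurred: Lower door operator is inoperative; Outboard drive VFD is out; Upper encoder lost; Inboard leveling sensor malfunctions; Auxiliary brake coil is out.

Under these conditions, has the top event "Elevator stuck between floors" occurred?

Drive chain lost [AND]: Upper encoder lost=not, A main contactor lost=occurs, Governor switch degraded=occurs → not all inputs occur → does not occur.
Brake release unavailable [OR]: Lower door operator is inoperative=not, Standby safety relay stuck=occurs, Outboard drive VFD is out=not → at least one input occurs → occurs.
Leveling path lost [AND]: Brake release unavailable=occurs, A door interlock lost=occurs → all inputs occur → occurs.
Door loop fails [OR]: Inboard leveling sensor malfunctions=not, Auxiliary brake coil is out=not → no input occurs → does not occur.
Elevator stuck between floors [OR]: Drive chain lost=not, Leveling path lost=occurs, Door loop fails=not → at least one input occurs → occurs.

Yes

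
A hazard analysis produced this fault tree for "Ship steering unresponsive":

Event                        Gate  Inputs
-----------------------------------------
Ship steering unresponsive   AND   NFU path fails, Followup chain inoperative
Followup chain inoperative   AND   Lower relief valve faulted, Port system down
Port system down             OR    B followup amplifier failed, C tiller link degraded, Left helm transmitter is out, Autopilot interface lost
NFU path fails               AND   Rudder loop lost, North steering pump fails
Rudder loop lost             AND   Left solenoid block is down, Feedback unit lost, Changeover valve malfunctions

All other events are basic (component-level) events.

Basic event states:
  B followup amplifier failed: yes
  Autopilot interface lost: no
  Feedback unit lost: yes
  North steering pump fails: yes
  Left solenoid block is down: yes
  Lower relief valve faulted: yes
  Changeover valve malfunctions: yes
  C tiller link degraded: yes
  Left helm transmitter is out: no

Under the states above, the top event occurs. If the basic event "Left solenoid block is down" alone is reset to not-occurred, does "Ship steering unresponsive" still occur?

Counterfactual: set "Left solenoid block is down" to not occurred.
Rudder loop lost [AND]: Left solenoid block is down=not, Feedback unit lost=occurs, Changeover valve malfunctions=occurs → not all inputs occur → does not occur.
NFU path fails [AND]: Rudder loop lost=not, North steering pump fails=occurs → not all inputs occur → does not occur.
Port system down [OR]: B followup amplifier failed=occurs, C tiller link degraded=occurs, Left helm transmitter is out=not, Autopilot interface lost=not → at least one input occurs → occurs.
Followup chain inoperative [AND]: Lower relief valve faulted=occurs, Port system down=occurs → all inputs occur → occurs.
Ship steering unresponsive [AND]: NFU path fails=not, Followup chain inoperative=occurs → not all inputs occur → does not occur.

No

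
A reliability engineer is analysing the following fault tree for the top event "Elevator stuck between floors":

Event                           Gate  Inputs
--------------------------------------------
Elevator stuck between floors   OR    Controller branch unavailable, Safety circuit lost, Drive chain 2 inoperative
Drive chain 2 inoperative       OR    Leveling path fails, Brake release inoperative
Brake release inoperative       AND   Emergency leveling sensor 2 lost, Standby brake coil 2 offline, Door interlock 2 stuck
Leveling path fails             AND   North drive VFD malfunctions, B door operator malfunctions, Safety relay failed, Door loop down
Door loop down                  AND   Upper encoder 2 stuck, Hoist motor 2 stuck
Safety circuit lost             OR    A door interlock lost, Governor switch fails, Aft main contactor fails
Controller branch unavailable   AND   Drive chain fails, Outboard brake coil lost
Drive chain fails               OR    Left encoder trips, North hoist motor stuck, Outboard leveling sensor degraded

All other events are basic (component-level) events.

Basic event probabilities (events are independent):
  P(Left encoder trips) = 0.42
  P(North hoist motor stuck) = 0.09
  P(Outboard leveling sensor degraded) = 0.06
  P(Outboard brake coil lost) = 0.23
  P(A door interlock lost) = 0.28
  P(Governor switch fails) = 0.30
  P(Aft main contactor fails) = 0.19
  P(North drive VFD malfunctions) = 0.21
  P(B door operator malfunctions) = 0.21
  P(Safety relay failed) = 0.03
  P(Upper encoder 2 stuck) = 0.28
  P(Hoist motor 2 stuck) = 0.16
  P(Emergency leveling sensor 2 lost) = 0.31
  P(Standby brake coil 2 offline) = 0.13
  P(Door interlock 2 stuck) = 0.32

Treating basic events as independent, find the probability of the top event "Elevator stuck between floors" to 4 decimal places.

0.6437

P(Drive chain fails) [OR] = 1 − (1−0.42) × (1−0.09) × (1−0.06) = 0.503868
P(Controller branch unavailable) [AND] = 0.503868 × 0.23 = 0.115890
P(Safety circuit lost) [OR] = 1 − (1−0.28) × (1−0.30) × (1−0.19) = 0.591760
P(Door loop down) [AND] = 0.28 × 0.16 = 0.044800
P(Leveling path fails) [AND] = 0.21 × 0.21 × 0.03 × 0.044800 = 0.000059
P(Brake release inoperative) [AND] = 0.31 × 0.13 × 0.32 = 0.012896
P(Drive chain 2 inoperative) [OR] = 1 − (1−0.000059) × (1−0.012896) = 0.012954
P(Elevator stuck between floors) [OR] = 1 − (1−0.115890) × (1−0.591760) × (1−0.012954) = 0.643746
Rounded to 4 decimal places: P(Elevator stuck between floors) ≈ 0.6437.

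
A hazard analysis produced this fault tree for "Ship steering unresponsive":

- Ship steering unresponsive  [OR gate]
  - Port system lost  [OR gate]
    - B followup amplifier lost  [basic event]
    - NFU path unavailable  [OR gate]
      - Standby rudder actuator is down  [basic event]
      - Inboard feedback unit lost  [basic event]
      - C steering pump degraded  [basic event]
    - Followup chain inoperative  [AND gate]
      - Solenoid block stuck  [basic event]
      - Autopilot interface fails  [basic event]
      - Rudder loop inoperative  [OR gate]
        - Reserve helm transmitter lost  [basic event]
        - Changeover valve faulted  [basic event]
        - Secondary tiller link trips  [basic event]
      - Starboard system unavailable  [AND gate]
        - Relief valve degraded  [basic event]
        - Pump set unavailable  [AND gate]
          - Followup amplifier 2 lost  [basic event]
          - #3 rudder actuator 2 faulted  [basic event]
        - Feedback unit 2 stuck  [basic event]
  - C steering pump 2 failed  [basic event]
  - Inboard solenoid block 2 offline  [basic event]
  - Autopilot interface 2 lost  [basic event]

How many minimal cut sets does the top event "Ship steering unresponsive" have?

NFU path unavailable [OR]: union of children's cut sets → 3 cut set(s).
Rudder loop inoperative [OR]: union of children's cut sets → 3 cut set(s).
Pump set unavailable [AND]: one cut set from each child combined → 1 × 1 = 1 cut set(s).
Starboard system unavailable [AND]: one cut set from each child combined → 1 × 1 × 1 = 1 cut set(s).
Followup chain inoperative [AND]: one cut set from each child combined → 1 × 1 × 3 × 1 = 3 cut set(s).
Port system lost [OR]: union of children's cut sets → 7 cut set(s).
Ship steering unresponsive [OR]: union of children's cut sets → 10 cut set(s).
Minimal cut sets: {B followup amplifier lost}; {Standby rudder actuator is down}; {Inboard feedback unit lost}; {C steering pump degraded}; {#3 rudder actuator 2 faulted, Autopilot interface fails, Feedback unit 2 stuck, Followup amplifier 2 lost, Relief valve degraded, Reserve helm transmitter lost, Solenoid block stuck}; {#3 rudder actuator 2 faulted, Autopilot interface fails, Changeover valve faulted, Feedback unit 2 stuck, Followup amplifier 2 lost, Relief valve degraded, Solenoid block stuck}; {#3 rudder actuator 2 faulted, Autopilot interface fails, Feedback unit 2 stuck, Followup amplifier 2 lost, Relief valve degraded, Secondary tiller link trips, Solenoid block stuck}; {C steering pump 2 failed}; {Inboard solenoid block 2 offline}; {Autopilot interface 2 lost}.

10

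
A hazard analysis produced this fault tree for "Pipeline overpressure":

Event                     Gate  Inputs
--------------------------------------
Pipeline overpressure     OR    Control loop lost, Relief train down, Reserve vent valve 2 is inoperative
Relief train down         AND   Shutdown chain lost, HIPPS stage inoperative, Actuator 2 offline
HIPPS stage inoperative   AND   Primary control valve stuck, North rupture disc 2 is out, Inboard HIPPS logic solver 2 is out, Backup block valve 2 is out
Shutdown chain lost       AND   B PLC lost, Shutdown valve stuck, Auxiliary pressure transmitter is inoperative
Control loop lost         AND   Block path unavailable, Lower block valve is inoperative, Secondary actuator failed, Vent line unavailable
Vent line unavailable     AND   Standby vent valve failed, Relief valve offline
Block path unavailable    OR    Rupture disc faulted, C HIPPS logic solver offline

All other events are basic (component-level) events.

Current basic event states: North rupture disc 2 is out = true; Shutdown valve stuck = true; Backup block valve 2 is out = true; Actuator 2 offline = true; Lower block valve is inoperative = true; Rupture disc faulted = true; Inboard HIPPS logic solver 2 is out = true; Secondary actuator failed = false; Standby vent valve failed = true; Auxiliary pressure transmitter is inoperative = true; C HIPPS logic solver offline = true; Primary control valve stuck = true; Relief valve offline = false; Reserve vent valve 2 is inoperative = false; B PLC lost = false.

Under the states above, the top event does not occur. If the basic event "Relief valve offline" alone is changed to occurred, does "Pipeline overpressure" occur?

Counterfactual: set "Relief valve offline" to occurred.
Block path unavailable [OR]: Rupture disc faulted=occurs, C HIPPS logic solver offline=occurs → at least one input occurs → occurs.
Vent line unavailable [AND]: Standby vent valve failed=occurs, Relief valve offline=occurs → all inputs occur → occurs.
Control loop lost [AND]: Block path unavailable=occurs, Lower block valve is inoperative=occurs, Secondary actuator failed=not, Vent line unavailable=occurs → not all inputs occur → does not occur.
Shutdown chain lost [AND]: B PLC lost=not, Shutdown valve stuck=occurs, Auxiliary pressure transmitter is inoperative=occurs → not all inputs occur → does not occur.
HIPPS stage inoperative [AND]: Primary control valve stuck=occurs, North rupture disc 2 is out=occurs, Inboard HIPPS logic solver 2 is out=occurs, Backup block valve 2 is out=occurs → all inputs occur → occurs.
Relief train down [AND]: Shutdown chain lost=not, HIPPS stage inoperative=occurs, Actuator 2 offline=occurs → not all inputs occur → does not occur.
Pipeline overpressure [OR]: Control loop lost=not, Relief train down=not, Reserve vent valve 2 is inoperative=not → no input occurs → does not occur.

No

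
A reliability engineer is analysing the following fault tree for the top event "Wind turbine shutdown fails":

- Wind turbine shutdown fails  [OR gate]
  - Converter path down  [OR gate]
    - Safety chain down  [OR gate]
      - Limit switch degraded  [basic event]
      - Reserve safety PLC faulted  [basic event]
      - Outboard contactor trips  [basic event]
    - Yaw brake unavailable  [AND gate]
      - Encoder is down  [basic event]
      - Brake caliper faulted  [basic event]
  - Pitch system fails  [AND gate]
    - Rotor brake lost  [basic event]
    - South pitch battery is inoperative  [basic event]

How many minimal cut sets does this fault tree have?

Safety chain down [OR]: union of children's cut sets → 3 cut set(s).
Yaw brake unavailable [AND]: one cut set from each child combined → 1 × 1 = 1 cut set(s).
Converter path down [OR]: union of children's cut sets → 4 cut set(s).
Pitch system fails [AND]: one cut set from each child combined → 1 × 1 = 1 cut set(s).
Wind turbine shutdown fails [OR]: union of children's cut sets → 5 cut set(s).
Minimal cut sets: {Limit switch degraded}; {Reserve safety PLC faulted}; {Outboard contactor trips}; {Brake caliper faulted, Encoder is down}; {Rotor brake lost, South pitch battery is inoperative}.

5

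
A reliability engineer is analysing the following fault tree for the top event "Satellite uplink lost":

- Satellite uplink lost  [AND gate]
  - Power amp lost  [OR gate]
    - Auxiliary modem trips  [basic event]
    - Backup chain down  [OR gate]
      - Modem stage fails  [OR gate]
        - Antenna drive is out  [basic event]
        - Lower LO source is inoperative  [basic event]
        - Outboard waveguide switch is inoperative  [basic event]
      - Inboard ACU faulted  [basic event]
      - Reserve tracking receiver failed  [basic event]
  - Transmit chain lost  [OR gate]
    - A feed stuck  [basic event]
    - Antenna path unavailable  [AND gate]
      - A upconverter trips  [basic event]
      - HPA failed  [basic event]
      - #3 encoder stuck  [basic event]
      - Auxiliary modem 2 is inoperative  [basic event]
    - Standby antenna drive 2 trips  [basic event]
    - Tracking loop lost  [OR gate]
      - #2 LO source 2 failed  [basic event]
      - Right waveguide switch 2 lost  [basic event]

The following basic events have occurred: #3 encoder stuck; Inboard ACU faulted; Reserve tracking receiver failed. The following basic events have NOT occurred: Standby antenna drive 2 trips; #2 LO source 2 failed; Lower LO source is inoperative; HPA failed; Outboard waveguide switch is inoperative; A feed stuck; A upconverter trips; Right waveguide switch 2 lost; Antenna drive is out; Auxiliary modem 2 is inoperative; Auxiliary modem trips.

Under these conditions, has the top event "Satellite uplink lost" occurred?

Modem stage fails [OR]: Antenna drive is out=not, Lower LO source is inoperative=not, Outboard waveguide switch is inoperative=not → no input occurs → does not occur.
Backup chain down [OR]: Modem stage fails=not, Inboard ACU faulted=occurs, Reserve tracking receiver failed=occurs → at least one input occurs → occurs.
Power amp lost [OR]: Auxiliary modem trips=not, Backup chain down=occurs → at least one input occurs → occurs.
Antenna path unavailable [AND]: A upconverter trips=not, HPA failed=not, #3 encoder stuck=occurs, Auxiliary modem 2 is inoperative=not → not all inputs occur → does not occur.
Tracking loop lost [OR]: #2 LO source 2 failed=not, Right waveguide switch 2 lost=not → no input occurs → does not occur.
Transmit chain lost [OR]: A feed stuck=not, Antenna path unavailable=not, Standby antenna drive 2 trips=not, Tracking loop lost=not → no input occurs → does not occur.
Satellite uplink lost [AND]: Power amp lost=occurs, Transmit chain lost=not → not all inputs occur → does not occur.

No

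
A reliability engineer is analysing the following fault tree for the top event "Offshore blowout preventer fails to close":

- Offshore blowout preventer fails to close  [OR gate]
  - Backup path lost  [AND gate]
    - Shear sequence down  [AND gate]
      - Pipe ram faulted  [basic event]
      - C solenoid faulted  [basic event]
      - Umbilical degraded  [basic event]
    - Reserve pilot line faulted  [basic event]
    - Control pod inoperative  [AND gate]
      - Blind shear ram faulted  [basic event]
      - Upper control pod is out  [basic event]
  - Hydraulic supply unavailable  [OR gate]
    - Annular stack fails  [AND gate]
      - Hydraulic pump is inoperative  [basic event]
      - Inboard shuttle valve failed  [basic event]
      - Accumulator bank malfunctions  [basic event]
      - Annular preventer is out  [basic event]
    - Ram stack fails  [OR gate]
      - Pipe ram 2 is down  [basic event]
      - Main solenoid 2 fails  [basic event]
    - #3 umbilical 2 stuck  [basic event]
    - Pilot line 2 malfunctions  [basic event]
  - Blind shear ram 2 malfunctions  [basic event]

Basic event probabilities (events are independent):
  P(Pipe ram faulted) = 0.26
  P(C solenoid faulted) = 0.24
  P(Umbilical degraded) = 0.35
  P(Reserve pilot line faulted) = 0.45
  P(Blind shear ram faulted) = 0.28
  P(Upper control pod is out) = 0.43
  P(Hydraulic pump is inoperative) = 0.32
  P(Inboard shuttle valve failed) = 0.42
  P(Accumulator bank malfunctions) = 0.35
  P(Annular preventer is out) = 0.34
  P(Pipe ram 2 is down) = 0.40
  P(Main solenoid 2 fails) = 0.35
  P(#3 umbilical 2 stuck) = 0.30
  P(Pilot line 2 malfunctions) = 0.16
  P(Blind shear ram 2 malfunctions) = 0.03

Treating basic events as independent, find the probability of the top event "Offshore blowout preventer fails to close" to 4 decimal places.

0.7814

P(Shear sequence down) [AND] = 0.26 × 0.24 × 0.35 = 0.021840
P(Control pod inoperative) [AND] = 0.28 × 0.43 = 0.120400
P(Backup path lost) [AND] = 0.021840 × 0.45 × 0.120400 = 0.001183
P(Annular stack fails) [AND] = 0.32 × 0.42 × 0.35 × 0.34 = 0.015994
P(Ram stack fails) [OR] = 1 − (1−0.40) × (1−0.35) = 0.610000
P(Hydraulic supply unavailable) [OR] = 1 − (1−0.015994) × (1−0.610000) × (1−0.30) × (1−0.16) = 0.774348
P(Offshore blowout preventer fails to close) [OR] = 1 − (1−0.001183) × (1−0.774348) × (1−0.03) = 0.781376
Rounded to 4 decimal places: P(Offshore blowout preventer fails to close) ≈ 0.7814.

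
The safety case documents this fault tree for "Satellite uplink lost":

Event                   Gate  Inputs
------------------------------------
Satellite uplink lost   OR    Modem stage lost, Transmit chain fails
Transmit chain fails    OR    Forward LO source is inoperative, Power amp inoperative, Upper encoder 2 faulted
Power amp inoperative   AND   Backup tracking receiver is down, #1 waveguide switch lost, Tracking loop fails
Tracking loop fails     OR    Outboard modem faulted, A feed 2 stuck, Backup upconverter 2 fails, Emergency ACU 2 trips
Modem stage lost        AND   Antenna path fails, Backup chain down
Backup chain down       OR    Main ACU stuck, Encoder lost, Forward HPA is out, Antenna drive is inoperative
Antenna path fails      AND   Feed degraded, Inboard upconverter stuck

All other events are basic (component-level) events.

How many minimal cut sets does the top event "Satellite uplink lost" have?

10

Antenna path fails [AND]: one cut set from each child combined → 1 × 1 = 1 cut set(s).
Backup chain down [OR]: union of children's cut sets → 4 cut set(s).
Modem stage lost [AND]: one cut set from each child combined → 1 × 4 = 4 cut set(s).
Tracking loop fails [OR]: union of children's cut sets → 4 cut set(s).
Power amp inoperative [AND]: one cut set from each child combined → 1 × 1 × 4 = 4 cut set(s).
Transmit chain fails [OR]: union of children's cut sets → 6 cut set(s).
Satellite uplink lost [OR]: union of children's cut sets → 10 cut set(s).
Minimal cut sets: {Feed degraded, Inboard upconverter stuck, Main ACU stuck}; {Encoder lost, Feed degraded, Inboard upconverter stuck}; {Feed degraded, Forward HPA is out, Inboard upconverter stuck}; {Antenna drive is inoperative, Feed degraded, Inboard upconverter stuck}; {Forward LO source is inoperative}; {#1 waveguide switch lost, Backup tracking receiver is down, Outboard modem faulted}; {#1 waveguide switch lost, A feed 2 stuck, Backup tracking receiver is down}; {#1 waveguide switch lost, Backup tracking receiver is down, Backup upconverter 2 fails}; {#1 waveguide switch lost, Backup tracking receiver is down, Emergency ACU 2 trips}; {Upper encoder 2 faulted}.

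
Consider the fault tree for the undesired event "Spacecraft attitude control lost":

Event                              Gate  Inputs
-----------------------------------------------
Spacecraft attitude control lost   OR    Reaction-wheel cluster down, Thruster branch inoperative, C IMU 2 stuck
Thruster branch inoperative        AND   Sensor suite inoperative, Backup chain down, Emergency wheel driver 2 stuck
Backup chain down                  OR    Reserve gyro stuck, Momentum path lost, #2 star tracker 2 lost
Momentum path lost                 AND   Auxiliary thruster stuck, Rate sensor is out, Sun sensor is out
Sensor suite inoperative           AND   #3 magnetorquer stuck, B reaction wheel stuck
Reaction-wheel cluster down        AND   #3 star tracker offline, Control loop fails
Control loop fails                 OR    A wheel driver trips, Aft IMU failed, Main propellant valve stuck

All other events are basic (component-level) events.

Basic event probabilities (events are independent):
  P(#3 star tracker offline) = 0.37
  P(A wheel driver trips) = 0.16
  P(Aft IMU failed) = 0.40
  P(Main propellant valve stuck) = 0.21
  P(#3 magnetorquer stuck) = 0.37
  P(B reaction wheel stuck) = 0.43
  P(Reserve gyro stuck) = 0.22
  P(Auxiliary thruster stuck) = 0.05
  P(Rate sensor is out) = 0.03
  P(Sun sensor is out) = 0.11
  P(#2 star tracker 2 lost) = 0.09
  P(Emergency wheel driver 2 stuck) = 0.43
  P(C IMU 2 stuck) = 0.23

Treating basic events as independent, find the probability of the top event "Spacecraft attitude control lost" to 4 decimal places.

0.4134

P(Control loop fails) [OR] = 1 − (1−0.16) × (1−0.40) × (1−0.21) = 0.601840
P(Reaction-wheel cluster down) [AND] = 0.37 × 0.601840 = 0.222681
P(Sensor suite inoperative) [AND] = 0.37 × 0.43 = 0.159100
P(Momentum path lost) [AND] = 0.05 × 0.03 × 0.11 = 0.000165
P(Backup chain down) [OR] = 1 − (1−0.22) × (1−0.000165) × (1−0.09) = 0.290317
P(Thruster branch inoperative) [AND] = 0.159100 × 0.290317 × 0.43 = 0.019861
P(Spacecraft attitude control lost) [OR] = 1 − (1−0.222681) × (1−0.019861) × (1−0.23) = 0.413352
Rounded to 4 decimal places: P(Spacecraft attitude control lost) ≈ 0.4134.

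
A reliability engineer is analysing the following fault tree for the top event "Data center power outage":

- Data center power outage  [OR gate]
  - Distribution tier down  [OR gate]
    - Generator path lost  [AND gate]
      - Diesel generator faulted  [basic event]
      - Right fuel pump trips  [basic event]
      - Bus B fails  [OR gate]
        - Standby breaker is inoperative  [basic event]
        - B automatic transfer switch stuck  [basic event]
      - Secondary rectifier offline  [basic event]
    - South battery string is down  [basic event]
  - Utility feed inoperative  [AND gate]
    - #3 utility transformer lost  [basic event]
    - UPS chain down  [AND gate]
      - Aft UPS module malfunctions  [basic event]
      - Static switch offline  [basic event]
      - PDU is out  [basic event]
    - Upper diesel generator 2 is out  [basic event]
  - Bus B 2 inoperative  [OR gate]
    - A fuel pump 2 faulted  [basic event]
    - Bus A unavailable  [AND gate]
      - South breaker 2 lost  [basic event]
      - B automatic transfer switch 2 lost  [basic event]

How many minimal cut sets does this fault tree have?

6

Bus B fails [OR]: union of children's cut sets → 2 cut set(s).
Generator path lost [AND]: one cut set from each child combined → 1 × 1 × 2 × 1 = 2 cut set(s).
Distribution tier down [OR]: union of children's cut sets → 3 cut set(s).
UPS chain down [AND]: one cut set from each child combined → 1 × 1 × 1 = 1 cut set(s).
Utility feed inoperative [AND]: one cut set from each child combined → 1 × 1 × 1 = 1 cut set(s).
Bus A unavailable [AND]: one cut set from each child combined → 1 × 1 = 1 cut set(s).
Bus B 2 inoperative [OR]: union of children's cut sets → 2 cut set(s).
Data center power outage [OR]: union of children's cut sets → 6 cut set(s).
Minimal cut sets: {Diesel generator faulted, Right fuel pump trips, Secondary rectifier offline, Standby breaker is inoperative}; {B automatic transfer switch stuck, Diesel generator faulted, Right fuel pump trips, Secondary rectifier offline}; {South battery string is down}; {#3 utility transformer lost, Aft UPS module malfunctions, PDU is out, Static switch offline, Upper diesel generator 2 is out}; {A fuel pump 2 faulted}; {B automatic transfer switch 2 lost, South breaker 2 lost}.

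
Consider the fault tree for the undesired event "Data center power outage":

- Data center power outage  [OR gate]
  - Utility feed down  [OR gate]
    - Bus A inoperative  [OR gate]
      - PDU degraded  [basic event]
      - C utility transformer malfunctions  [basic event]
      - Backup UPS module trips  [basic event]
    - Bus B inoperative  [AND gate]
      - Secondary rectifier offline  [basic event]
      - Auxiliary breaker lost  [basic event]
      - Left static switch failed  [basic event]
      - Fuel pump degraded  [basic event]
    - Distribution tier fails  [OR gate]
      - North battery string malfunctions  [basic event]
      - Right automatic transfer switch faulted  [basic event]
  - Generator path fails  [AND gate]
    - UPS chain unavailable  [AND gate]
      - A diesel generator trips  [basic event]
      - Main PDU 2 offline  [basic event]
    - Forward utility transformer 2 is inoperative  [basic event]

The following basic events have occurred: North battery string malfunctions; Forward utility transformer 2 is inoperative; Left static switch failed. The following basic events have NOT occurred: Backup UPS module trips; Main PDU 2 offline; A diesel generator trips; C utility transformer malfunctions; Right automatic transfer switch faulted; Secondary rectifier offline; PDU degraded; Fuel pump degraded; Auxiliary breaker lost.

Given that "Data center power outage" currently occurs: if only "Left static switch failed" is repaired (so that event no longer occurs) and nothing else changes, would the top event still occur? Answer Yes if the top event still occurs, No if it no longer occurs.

Counterfactual: set "Left static switch failed" to not occurred.
Bus A inoperative [OR]: PDU degraded=not, C utility transformer malfunctions=not, Backup UPS module trips=not → no input occurs → does not occur.
Bus B inoperative [AND]: Secondary rectifier offline=not, Auxiliary breaker lost=not, Left static switch failed=not, Fuel pump degraded=not → not all inputs occur → does not occur.
Distribution tier fails [OR]: North battery string malfunctions=occurs, Right automatic transfer switch faulted=not → at least one input occurs → occurs.
Utility feed down [OR]: Bus A inoperative=not, Bus B inoperative=not, Distribution tier fails=occurs → at least one input occurs → occurs.
UPS chain unavailable [AND]: A diesel generator trips=not, Main PDU 2 offline=not → not all inputs occur → does not occur.
Generator path fails [AND]: UPS chain unavailable=not, Forward utility transformer 2 is inoperative=occurs → not all inputs occur → does not occur.
Data center power outage [OR]: Utility feed down=occurs, Generator path fails=not → at least one input occurs → occurs.

Yes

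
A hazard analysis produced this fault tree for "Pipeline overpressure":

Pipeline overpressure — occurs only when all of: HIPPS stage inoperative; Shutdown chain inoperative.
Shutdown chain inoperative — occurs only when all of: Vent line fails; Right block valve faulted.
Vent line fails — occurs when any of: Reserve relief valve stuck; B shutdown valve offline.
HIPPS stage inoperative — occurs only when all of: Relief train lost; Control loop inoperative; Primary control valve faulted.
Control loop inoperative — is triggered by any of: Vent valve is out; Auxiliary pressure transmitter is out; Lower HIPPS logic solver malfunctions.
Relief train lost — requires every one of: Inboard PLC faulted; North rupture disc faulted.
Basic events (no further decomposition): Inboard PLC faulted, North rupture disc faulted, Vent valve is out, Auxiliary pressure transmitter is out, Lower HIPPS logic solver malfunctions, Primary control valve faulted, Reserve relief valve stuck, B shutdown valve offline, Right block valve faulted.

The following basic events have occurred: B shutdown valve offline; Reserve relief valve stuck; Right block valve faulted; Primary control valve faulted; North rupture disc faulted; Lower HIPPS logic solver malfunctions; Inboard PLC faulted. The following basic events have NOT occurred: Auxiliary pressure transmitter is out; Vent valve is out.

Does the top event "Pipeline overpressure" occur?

Relief train lost [AND]: Inboard PLC faulted=occurs, North rupture disc faulted=occurs → all inputs occur → occurs.
Control loop inoperative [OR]: Vent valve is out=not, Auxiliary pressure transmitter is out=not, Lower HIPPS logic solver malfunctions=occurs → at least one input occurs → occurs.
HIPPS stage inoperative [AND]: Relief train lost=occurs, Control loop inoperative=occurs, Primary control valve faulted=occurs → all inputs occur → occurs.
Vent line fails [OR]: Reserve relief valve stuck=occurs, B shutdown valve offline=occurs → at least one input occurs → occurs.
Shutdown chain inoperative [AND]: Vent line fails=occurs, Right block valve faulted=occurs → all inputs occur → occurs.
Pipeline overpressure [AND]: HIPPS stage inoperative=occurs, Shutdown chain inoperative=occurs → all inputs occur → occurs.

Yes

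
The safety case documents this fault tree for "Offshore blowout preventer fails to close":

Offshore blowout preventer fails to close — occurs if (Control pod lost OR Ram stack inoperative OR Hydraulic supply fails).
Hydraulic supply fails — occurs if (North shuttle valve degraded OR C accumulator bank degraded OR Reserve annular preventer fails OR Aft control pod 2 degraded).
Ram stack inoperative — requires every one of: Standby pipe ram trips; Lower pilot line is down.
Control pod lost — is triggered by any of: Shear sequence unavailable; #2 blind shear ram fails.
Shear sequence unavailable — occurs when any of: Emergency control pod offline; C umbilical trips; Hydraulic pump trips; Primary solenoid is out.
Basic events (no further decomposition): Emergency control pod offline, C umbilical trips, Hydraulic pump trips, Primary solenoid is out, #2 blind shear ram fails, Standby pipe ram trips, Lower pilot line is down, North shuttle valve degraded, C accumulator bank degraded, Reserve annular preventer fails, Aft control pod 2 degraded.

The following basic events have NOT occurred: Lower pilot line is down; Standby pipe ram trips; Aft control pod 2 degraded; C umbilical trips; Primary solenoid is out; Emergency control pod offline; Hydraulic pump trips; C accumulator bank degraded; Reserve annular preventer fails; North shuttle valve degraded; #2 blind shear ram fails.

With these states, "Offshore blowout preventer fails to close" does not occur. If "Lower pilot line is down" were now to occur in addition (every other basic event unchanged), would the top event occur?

Counterfactual: set "Lower pilot line is down" to occurred.
Shear sequence unavailable [OR]: Emergency control pod offline=not, C umbilical trips=not, Hydraulic pump trips=not, Primary solenoid is out=not → no input occurs → does not occur.
Control pod lost [OR]: Shear sequence unavailable=not, #2 blind shear ram fails=not → no input occurs → does not occur.
Ram stack inoperative [AND]: Standby pipe ram trips=not, Lower pilot line is down=occurs → not all inputs occur → does not occur.
Hydraulic supply fails [OR]: North shuttle valve degraded=not, C accumulator bank degraded=not, Reserve annular preventer fails=not, Aft control pod 2 degraded=not → no input occurs → does not occur.
Offshore blowout preventer fails to close [OR]: Control pod lost=not, Ram stack inoperative=not, Hydraulic supply fails=not → no input occurs → does not occur.

No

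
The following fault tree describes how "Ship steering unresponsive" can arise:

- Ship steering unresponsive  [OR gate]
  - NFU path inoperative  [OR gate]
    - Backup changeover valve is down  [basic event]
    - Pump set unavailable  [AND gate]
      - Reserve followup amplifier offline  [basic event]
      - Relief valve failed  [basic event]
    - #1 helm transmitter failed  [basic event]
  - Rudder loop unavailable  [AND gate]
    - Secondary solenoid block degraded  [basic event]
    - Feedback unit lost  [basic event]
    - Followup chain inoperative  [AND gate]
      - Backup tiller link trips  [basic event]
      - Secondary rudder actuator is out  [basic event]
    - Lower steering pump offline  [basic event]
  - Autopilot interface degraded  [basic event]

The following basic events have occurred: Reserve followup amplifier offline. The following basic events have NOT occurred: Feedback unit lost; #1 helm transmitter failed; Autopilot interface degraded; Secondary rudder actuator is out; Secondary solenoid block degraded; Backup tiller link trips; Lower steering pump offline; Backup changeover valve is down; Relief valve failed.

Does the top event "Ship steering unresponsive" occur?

Pump set unavailable [AND]: Reserve followup amplifier offline=occurs, Relief valve failed=not → not all inputs occur → does not occur.
NFU path inoperative [OR]: Backup changeover valve is down=not, Pump set unavailable=not, #1 helm transmitter failed=not → no input occurs → does not occur.
Followup chain inoperative [AND]: Backup tiller link trips=not, Secondary rudder actuator is out=not → not all inputs occur → does not occur.
Rudder loop unavailable [AND]: Secondary solenoid block degraded=not, Feedback unit lost=not, Followup chain inoperative=not, Lower steering pump offline=not → not all inputs occur → does not occur.
Ship steering unresponsive [OR]: NFU path inoperative=not, Rudder loop unavailable=not, Autopilot interface degraded=not → no input occurs → does not occur.

No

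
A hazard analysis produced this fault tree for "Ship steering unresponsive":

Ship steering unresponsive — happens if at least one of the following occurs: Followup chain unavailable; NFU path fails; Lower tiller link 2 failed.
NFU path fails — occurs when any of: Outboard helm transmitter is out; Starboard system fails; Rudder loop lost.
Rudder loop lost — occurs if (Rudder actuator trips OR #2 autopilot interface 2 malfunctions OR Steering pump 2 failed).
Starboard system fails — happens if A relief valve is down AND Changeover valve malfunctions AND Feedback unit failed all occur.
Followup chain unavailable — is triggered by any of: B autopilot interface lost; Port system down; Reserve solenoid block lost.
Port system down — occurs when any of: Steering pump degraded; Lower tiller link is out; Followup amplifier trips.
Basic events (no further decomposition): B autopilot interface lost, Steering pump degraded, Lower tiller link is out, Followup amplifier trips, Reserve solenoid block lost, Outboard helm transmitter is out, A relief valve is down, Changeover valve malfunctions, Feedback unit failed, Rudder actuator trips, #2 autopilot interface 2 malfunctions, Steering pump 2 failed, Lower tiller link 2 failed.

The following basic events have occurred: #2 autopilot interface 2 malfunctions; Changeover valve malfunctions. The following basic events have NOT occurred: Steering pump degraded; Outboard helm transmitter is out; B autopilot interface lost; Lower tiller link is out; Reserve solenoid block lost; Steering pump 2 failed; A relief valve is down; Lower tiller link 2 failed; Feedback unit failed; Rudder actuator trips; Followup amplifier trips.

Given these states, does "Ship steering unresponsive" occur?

Yes

Port system down [OR]: Steering pump degraded=not, Lower tiller link is out=not, Followup amplifier trips=not → no input occurs → does not occur.
Followup chain unavailable [OR]: B autopilot interface lost=not, Port system down=not, Reserve solenoid block lost=not → no input occurs → does not occur.
Starboard system fails [AND]: A relief valve is down=not, Changeover valve malfunctions=occurs, Feedback unit failed=not → not all inputs occur → does not occur.
Rudder loop lost [OR]: Rudder actuator trips=not, #2 autopilot interface 2 malfunctions=occurs, Steering pump 2 failed=not → at least one input occurs → occurs.
NFU path fails [OR]: Outboard helm transmitter is out=not, Starboard system fails=not, Rudder loop lost=occurs → at least one input occurs → occurs.
Ship steering unresponsive [OR]: Followup chain unavailable=not, NFU path fails=occurs, Lower tiller link 2 failed=not → at least one input occurs → occurs.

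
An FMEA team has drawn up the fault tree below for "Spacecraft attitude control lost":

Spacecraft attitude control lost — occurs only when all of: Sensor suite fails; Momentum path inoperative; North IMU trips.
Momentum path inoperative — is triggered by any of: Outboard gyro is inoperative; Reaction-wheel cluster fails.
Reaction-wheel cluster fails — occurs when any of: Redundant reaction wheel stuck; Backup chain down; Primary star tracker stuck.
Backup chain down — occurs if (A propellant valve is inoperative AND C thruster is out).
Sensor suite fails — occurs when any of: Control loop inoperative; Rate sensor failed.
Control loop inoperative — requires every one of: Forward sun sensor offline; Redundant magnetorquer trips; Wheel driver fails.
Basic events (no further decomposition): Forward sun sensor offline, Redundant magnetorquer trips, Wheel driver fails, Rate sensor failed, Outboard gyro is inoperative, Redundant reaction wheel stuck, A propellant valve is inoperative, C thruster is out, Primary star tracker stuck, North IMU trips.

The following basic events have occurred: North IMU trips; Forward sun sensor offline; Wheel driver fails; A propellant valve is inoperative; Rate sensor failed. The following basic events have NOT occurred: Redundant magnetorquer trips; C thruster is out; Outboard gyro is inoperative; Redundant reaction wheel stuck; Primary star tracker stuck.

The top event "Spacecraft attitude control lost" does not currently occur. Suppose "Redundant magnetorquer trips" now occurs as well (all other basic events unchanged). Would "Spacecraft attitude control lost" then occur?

No

Counterfactual: set "Redundant magnetorquer trips" to occurred.
Control loop inoperative [AND]: Forward sun sensor offline=occurs, Redundant magnetorquer trips=occurs, Wheel driver fails=occurs → all inputs occur → occurs.
Sensor suite fails [OR]: Control loop inoperative=occurs, Rate sensor failed=occurs → at least one input occurs → occurs.
Backup chain down [AND]: A propellant valve is inoperative=occurs, C thruster is out=not → not all inputs occur → does not occur.
Reaction-wheel cluster fails [OR]: Redundant reaction wheel stuck=not, Backup chain down=not, Primary star tracker stuck=not → no input occurs → does not occur.
Momentum path inoperative [OR]: Outboard gyro is inoperative=not, Reaction-wheel cluster fails=not → no input occurs → does not occur.
Spacecraft attitude control lost [AND]: Sensor suite fails=occurs, Momentum path inoperative=not, North IMU trips=occurs → not all inputs occur → does not occur.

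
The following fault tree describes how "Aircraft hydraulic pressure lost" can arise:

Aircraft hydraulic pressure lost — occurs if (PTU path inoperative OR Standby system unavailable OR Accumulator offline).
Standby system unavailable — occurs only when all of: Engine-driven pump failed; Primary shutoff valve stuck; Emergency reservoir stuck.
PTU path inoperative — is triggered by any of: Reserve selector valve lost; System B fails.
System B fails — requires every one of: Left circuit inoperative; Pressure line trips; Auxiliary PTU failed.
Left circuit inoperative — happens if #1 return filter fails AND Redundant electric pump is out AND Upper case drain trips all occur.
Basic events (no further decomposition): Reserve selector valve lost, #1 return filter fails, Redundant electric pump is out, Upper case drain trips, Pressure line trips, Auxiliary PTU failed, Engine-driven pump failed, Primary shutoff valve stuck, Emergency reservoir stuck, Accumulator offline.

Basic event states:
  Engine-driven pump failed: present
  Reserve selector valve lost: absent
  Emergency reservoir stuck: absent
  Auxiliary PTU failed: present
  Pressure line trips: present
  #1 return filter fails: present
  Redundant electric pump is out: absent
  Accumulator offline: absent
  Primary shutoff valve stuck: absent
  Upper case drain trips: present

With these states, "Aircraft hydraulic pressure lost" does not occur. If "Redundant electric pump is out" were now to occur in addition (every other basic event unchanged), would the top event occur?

Yes

Counterfactual: set "Redundant electric pump is out" to occurred.
Left circuit inoperative [AND]: #1 return filter fails=occurs, Redundant electric pump is out=occurs, Upper case drain trips=occurs → all inputs occur → occurs.
System B fails [AND]: Left circuit inoperative=occurs, Pressure line trips=occurs, Auxiliary PTU failed=occurs → all inputs occur → occurs.
PTU path inoperative [OR]: Reserve selector valve lost=not, System B fails=occurs → at least one input occurs → occurs.
Standby system unavailable [AND]: Engine-driven pump failed=occurs, Primary shutoff valve stuck=not, Emergency reservoir stuck=not → not all inputs occur → does not occur.
Aircraft hydraulic pressure lost [OR]: PTU path inoperative=occurs, Standby system unavailable=not, Accumulator offline=not → at least one input occurs → occurs.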